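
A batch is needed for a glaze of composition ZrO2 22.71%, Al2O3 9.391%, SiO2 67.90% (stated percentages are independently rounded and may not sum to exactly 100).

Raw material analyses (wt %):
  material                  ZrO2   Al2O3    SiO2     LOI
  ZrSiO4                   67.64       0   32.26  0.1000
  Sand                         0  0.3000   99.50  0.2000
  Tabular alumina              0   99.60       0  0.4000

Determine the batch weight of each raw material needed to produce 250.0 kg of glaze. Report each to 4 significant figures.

Mid-chain values are printed (rounded to 4 significant figures) between the steps. Every computation carries full precision through every step; exactly one rounding lands on each reported value; the derived quantities (LOI, glass mass, the three compositions, the yield, the totals) are carried from the weighed amounts at 250.0 kg of glass at full float precision, exactly as shown in the problem or the answer.
Target oxide masses per 250.0 kg glaze:
  ZrO2: 22.71% × 250.0 = 56.78 kg
  Al2O3: 9.391% × 250.0 = 23.48 kg
  SiO2: 67.90% × 250.0 = 169.8 kg
Per-oxide balance check given the weights on record, for the quoted basis mass (sum by sum, the targets are met net of answer rounding effects):
  ZrO2: 83.94·0.6764 = 56.78 kg (target 56.78 kg)
  Al2O3: 143.4·0.003000 + 23.14·0.9960 = 23.48 kg (target 23.48 kg)
  SiO2: 83.94·0.3226 + 143.4·0.9950 = 169.8 kg (target 169.8 kg)
Glass-mass bookkeeping: batch Σ − ignition loss = 250.0 kg (the targets, summed, come to 250.0 kg; stated basis 250.0 kg — a pure rounding effect).
Summing the batch: Σ batch = 250.5 kg; Σ batch·LOI gives LOI loss = 0.4633 kg; as yield: glass ÷ batch → 99.82%.

Batch per 250.0 kg glaze:
  ZrSiO4: 83.94 kg
  Sand: 143.4 kg
  Tabular alumina: 23.14 kg
Total batch = 250.5 kg; LOI loss = 0.4633 kg; yield = 99.82%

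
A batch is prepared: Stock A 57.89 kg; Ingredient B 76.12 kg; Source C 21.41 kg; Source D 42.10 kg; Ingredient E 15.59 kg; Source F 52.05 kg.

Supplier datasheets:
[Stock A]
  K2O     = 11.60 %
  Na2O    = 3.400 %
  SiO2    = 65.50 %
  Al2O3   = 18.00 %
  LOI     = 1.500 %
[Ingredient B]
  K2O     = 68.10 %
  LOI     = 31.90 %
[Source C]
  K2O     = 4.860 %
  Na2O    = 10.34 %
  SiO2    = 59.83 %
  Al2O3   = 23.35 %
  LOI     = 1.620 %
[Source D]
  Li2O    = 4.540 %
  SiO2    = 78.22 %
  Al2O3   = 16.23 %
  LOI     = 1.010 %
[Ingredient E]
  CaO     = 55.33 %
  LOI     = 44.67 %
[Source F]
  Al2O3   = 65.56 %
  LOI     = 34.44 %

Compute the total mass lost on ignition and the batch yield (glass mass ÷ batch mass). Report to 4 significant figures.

LOI loss = 50.81 kg; glass = 214.3 kg; yield = 80.84%

In-progress results appear, rounded to four significant figures, between the steps. The whole derivation runs at exact precision throughout — each reported figure receives exactly one rounding. Derived quantities, including the totals, net glass mass, LOI, the six compositions, yield, are rebuilt from the weighed amounts at 214.3 kg of glass in full precision, exactly as printed in the problem or answer text.
Loss on ignition, line by line:
  Stock A: 57.89 × 0.01500 = 0.8683 kg
  Ingredient B: 76.12 × 0.3190 = 24.28 kg
  Source C: 21.41 × 0.01620 = 0.3468 kg
  Source D: 42.10 × 0.01010 = 0.4252 kg
  Ingredient E: 15.59 × 0.4467 = 6.964 kg
  Source F: 52.05 × 0.3444 = 17.93 kg
Total LOI = 50.81 kg
Glass = batch − LOI = 265.2 − 50.81 = 214.3 kg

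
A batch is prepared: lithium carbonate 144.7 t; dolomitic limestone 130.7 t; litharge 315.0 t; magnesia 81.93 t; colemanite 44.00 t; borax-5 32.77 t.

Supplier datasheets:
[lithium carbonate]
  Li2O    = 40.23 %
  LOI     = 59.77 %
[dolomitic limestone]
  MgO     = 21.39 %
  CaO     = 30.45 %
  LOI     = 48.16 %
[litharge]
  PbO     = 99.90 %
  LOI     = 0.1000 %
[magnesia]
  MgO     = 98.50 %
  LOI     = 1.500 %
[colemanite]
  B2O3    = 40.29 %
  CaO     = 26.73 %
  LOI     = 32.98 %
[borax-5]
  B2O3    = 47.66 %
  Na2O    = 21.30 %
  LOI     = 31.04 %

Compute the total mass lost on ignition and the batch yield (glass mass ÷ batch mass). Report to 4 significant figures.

LOI loss = 175.7 t; glass = 573.4 t; yield = 76.55%

The working math keeps full precision through every step — values along the way are displayed, rounded to 4 significant digits, across the worked steps; every reported number receives exactly one rounding; all derived quantities, including ignition loss, glass mass, six oxide percentages, the totals, the yield, are recomputed from the batch weights at 573.4 t of glass at full float precision, exactly as printed in problem or answer.
Ignition loss by material:
  lithium carbonate: 144.7 × 0.5977 = 86.49 t
  dolomitic limestone: 130.7 × 0.4816 = 62.95 t
  litharge: 315.0 × 0.001000 = 0.3150 t
  magnesia: 81.93 × 0.01500 = 1.229 t
  colemanite: 44.00 × 0.3298 = 14.51 t
  borax-5: 32.77 × 0.3104 = 10.17 t
Total LOI = 175.7 t
Glass = batch − LOI = 749.1 − 175.7 = 573.4 t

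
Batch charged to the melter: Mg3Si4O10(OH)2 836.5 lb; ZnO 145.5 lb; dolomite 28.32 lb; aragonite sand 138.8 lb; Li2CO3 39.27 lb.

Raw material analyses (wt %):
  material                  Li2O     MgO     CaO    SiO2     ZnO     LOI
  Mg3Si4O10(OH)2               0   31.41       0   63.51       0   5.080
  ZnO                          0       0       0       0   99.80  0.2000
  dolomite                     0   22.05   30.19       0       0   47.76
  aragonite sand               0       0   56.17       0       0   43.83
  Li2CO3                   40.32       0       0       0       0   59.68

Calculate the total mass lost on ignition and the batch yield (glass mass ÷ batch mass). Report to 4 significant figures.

LOI loss = 140.6 lb; glass = 1048 lb; yield = 88.17%

In-progress results appear rounded to four significant digits at each printed step. All arithmetic runs at exact precision end to end. A single rounding yields every reported result; derived quantities are rebuilt from the weighed amounts per 1048 lb of glass in exact precision (the yield, the totals, five oxide percentages, ignition loss, glass mass), exactly as shown in the problem or the answer.
LOI of each material in turn:
  Mg3Si4O10(OH)2: 836.5 × 0.05080 = 42.49 lb
  ZnO: 145.5 × 0.002000 = 0.2910 lb
  dolomite: 28.32 × 0.4776 = 13.53 lb
  aragonite sand: 138.8 × 0.4383 = 60.84 lb
  Li2CO3: 39.27 × 0.5968 = 23.44 lb
Total LOI = 140.6 lb
Glass = batch − LOI = 1188 − 140.6 = 1048 lb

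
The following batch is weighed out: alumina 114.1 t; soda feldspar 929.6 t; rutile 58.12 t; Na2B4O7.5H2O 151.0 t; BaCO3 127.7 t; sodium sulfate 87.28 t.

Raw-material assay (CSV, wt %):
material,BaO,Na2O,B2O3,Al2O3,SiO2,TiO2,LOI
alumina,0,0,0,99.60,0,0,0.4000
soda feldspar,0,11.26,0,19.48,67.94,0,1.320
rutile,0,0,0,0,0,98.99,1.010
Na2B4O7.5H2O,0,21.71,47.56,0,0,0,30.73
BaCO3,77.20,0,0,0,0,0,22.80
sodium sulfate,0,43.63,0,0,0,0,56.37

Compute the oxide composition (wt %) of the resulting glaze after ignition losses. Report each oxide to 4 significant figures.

Glass mass = 1330 t (batch 1468 − LOI 138.0).
Composition: BaO 7.414%, Na2O 13.20%, B2O3 5.401%, Al2O3 22.16%, SiO2 47.49%, TiO2 4.327%

All arithmetic holds full float precision at all times; values along the way are displayed with 4-significant-digit rounding in the printout — every reported value carries a single rounding — derived quantities are computed at full precision (yield, ignition loss, totals, six oxide percentages, glass mass) starting from the weights for 1330 t of glass as they appear in either problem or answer.
Oxide masses out of the charge:
  BaO: 127.7·0.7720 = 98.58 t
  Na2O: 929.6·0.1126 + 151.0·0.2171 + 87.28·0.4363 = 175.5 t
  B2O3: 151.0·0.4756 = 71.82 t
  Al2O3: 114.1·0.9960 + 929.6·0.1948 = 294.7 t
  SiO2: 929.6·0.6794 = 631.6 t
  TiO2: 58.12·0.9899 = 57.53 t
LOI: 114.1·0.004000 + 929.6·0.01320 + 58.12·0.01010 + 151.0·0.3073 + 127.7·0.2280 + 87.28·0.5637 = 138.0 t
The glass mass, total less LOI, = 1468 − 138.0 = 1330 t (= Σ oxide masses)
wt % = oxide mass / glass mass × 100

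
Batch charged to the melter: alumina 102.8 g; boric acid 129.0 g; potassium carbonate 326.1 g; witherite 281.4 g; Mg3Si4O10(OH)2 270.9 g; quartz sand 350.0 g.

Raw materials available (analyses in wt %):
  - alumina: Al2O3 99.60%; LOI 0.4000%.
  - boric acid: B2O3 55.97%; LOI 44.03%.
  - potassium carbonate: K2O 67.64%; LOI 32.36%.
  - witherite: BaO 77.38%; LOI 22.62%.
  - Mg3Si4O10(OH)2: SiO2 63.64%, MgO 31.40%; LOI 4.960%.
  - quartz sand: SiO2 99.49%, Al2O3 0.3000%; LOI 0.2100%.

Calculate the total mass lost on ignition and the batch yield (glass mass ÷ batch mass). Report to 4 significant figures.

Every computation runs at full precision through the solve; the intermediate values are shown (rounded to 4 significant figures) at each printed step. Each reported figure is rounded exactly once; all derived quantities (six oxide percentages, the totals, glass mass, ignition loss, the yield) are computed using the weight values for 1220 g of glass in full precision, as set out in question or answer.
Material-by-material LOI:
  alumina: 102.8 × 0.004000 = 0.4112 g
  boric acid: 129.0 × 0.4403 = 56.80 g
  potassium carbonate: 326.1 × 0.3236 = 105.5 g
  witherite: 281.4 × 0.2262 = 63.65 g
  Mg3Si4O10(OH)2: 270.9 × 0.04960 = 13.44 g
  quartz sand: 350.0 × 0.002100 = 0.7350 g
Total LOI = 240.6 g
Glass = batch − LOI = 1460 − 240.6 = 1220 g

LOI loss = 240.6 g; glass = 1220 g; yield = 83.53%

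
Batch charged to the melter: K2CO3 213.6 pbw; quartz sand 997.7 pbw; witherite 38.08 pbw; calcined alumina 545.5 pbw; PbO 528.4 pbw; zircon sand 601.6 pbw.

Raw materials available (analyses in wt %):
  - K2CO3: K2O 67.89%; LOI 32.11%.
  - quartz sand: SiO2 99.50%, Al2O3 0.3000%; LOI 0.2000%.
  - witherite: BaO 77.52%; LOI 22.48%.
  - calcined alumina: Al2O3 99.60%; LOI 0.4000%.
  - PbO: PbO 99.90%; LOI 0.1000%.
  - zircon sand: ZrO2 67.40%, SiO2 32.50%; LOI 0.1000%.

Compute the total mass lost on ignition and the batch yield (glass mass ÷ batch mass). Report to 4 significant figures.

The working math carries exact precision at all times; intermediates are rounded to four significant figures wherever printed. Each reported value carries a single rounding; the derived quantities (six oxide percentages, yield, the totals, glass mass, LOI) are carried using the weight values at 2842 pbw of glass in exact precision, as they appear in the problem or answer text.
Each material's LOI contribution:
  K2CO3: 213.6 × 0.3211 = 68.59 pbw
  quartz sand: 997.7 × 0.002000 = 1.995 pbw
  witherite: 38.08 × 0.2248 = 8.560 pbw
  calcined alumina: 545.5 × 0.004000 = 2.182 pbw
  PbO: 528.4 × 0.001000 = 0.5284 pbw
  zircon sand: 601.6 × 0.001000 = 0.6016 pbw
Total LOI = 82.45 pbw
Glass = batch − LOI = 2925 − 82.45 = 2842 pbw

LOI loss = 82.45 pbw; glass = 2842 pbw; yield = 97.18%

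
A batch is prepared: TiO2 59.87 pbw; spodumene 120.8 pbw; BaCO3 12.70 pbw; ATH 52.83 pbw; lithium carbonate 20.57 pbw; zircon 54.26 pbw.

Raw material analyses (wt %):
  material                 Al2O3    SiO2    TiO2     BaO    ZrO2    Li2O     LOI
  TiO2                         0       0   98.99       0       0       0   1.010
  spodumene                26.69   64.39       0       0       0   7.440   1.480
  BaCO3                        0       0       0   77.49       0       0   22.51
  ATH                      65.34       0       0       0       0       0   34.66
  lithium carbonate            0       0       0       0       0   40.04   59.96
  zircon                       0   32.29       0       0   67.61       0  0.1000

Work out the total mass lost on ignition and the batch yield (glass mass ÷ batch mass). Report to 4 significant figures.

All internal work carries full precision at all times. Mid-chain values are shown, rounded to 4 significant digits, at each printed step — a single rounding finalizes every reported number. Derived quantities, which include totals, six oxide percentages, ignition loss, the yield, glass mass, are re-derived in full precision, as set out in the problem or the answer, from the weighed amounts on 285.1 pbw of glass.
Loss on ignition, line by line:
  TiO2: 59.87 × 0.01010 = 0.6047 pbw
  spodumene: 120.8 × 0.01480 = 1.788 pbw
  BaCO3: 12.70 × 0.2251 = 2.859 pbw
  ATH: 52.83 × 0.3466 = 18.31 pbw
  lithium carbonate: 20.57 × 0.5996 = 12.33 pbw
  zircon: 54.26 × 0.001000 = 0.05426 pbw
Total LOI = 35.95 pbw
Glass = batch − LOI = 321.0 − 35.95 = 285.1 pbw

LOI loss = 35.95 pbw; glass = 285.1 pbw; yield = 88.80%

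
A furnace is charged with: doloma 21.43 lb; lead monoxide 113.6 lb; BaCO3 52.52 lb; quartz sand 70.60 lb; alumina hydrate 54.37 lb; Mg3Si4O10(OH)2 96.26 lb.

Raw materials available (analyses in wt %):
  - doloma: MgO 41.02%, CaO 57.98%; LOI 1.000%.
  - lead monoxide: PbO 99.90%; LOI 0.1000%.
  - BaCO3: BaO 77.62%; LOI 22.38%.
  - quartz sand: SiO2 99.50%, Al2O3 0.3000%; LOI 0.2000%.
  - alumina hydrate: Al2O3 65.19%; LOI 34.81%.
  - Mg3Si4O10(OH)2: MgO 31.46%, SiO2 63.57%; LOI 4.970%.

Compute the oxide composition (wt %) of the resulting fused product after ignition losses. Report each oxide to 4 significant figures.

All internal work holds exact precision all the way through — intermediates are shown rounded off to 4 significant figures within the worked lines. Each reported figure receives exactly one rounding. All derived quantities, including yield, ignition loss, glass mass, totals, six oxide percentages, are recomputed starting from the weights for 372.8 lb of glass at full float precision, as written in the problem or the answer.
Mass of each oxide from the mix:
  MgO: 21.43·0.4102 + 96.26·0.3146 = 39.07 lb
  BaO: 52.52·0.7762 = 40.77 lb
  SiO2: 70.60·0.9950 + 96.26·0.6357 = 131.4 lb
  Al2O3: 70.60·0.003000 + 54.37·0.6519 = 35.66 lb
  CaO: 21.43·0.5798 = 12.43 lb
  PbO: 113.6·0.9990 = 113.5 lb
LOI: 21.43·0.01000 + 113.6·0.001000 + 52.52·0.2238 + 70.60·0.002000 + 54.37·0.3481 + 96.26·0.04970 = 35.93 lb
Glass mass = batch − LOI = 408.8 − 35.93 = 372.8 lb (consistent with Σ oxide mass)
each oxide over glass, ×100, is wt %

Glass mass = 372.8 lb (batch 408.8 − LOI 35.93).
Composition: MgO 10.48%, BaO 10.93%, SiO2 35.25%, Al2O3 9.563%, CaO 3.333%, PbO 30.44%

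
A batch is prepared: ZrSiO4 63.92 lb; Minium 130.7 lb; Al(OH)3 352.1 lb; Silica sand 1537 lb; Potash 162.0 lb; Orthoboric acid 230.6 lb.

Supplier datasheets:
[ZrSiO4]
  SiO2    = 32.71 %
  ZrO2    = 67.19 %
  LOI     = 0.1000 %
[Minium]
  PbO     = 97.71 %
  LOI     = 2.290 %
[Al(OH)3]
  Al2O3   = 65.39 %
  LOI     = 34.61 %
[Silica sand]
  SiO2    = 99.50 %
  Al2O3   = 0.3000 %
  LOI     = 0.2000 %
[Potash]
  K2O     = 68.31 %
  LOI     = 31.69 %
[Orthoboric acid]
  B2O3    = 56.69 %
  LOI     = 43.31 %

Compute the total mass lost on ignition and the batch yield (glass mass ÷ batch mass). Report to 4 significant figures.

All arithmetic maintains exact precision in all steps — mid-chain values appear (rounded to four significant digits) on the page; every reported number includes exactly one rounding; the derived quantities are carried at full float precision (totals, six oxide percentages, LOI, yield, glass mass) starting from the weights on 2197 lb of glass, as set out in the problem or answer text.
LOI of each material in turn:
  ZrSiO4: 63.92 × 0.001000 = 0.06392 lb
  Minium: 130.7 × 0.02290 = 2.993 lb
  Al(OH)3: 352.1 × 0.3461 = 121.9 lb
  Silica sand: 1537 × 0.002000 = 3.074 lb
  Potash: 162.0 × 0.3169 = 51.34 lb
  Orthoboric acid: 230.6 × 0.4331 = 99.87 lb
Total LOI = 279.2 lb
Glass = batch − LOI = 2476 − 279.2 = 2197 lb

LOI loss = 279.2 lb; glass = 2197 lb; yield = 88.73%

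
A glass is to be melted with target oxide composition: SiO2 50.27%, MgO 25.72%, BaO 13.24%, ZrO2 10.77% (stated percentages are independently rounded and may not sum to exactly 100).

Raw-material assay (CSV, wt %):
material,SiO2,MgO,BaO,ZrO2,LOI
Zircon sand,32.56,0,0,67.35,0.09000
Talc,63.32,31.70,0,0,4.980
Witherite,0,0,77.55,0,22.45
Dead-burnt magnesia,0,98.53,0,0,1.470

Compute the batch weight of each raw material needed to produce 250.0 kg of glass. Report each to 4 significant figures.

Batch per 250.0 kg glass:
  Zircon sand: 39.98 kg
  Talc: 177.9 kg
  Witherite: 42.68 kg
  Dead-burnt magnesia: 8.018 kg
Total batch = 268.6 kg; LOI loss = 18.59 kg; yield = 93.08%

Full float precision is held at all times. Working values are displayed, rounded to 4 significant digits, within the worked lines — every reported value takes a single rounding; derived quantities (four oxide percentages, net glass mass, yield, ignition loss, the totals) are recomputed in full float precision from the batch weights per 250.0 kg of glass, as written in the problem or answer text.
Target oxide masses per 250.0 kg glass:
  SiO2: 50.27% × 250.0 = 125.7 kg
  MgO: 25.72% × 250.0 = 64.30 kg
  BaO: 13.24% × 250.0 = 33.10 kg
  ZrO2: 10.77% × 250.0 = 26.92 kg
Balance tally, oxide-wise, per the reported batch figures, against the basis in use (delivered sums recover each target net of answer rounding effects):
  SiO2: 39.98·0.3256 + 177.9·0.6332 = 125.7 kg (target 125.7 kg)
  MgO: 177.9·0.3170 + 8.018·0.9853 = 64.29 kg (target 64.30 kg)
  BaO: 42.68·0.7755 = 33.10 kg (target 33.10 kg)
  ZrO2: 39.98·0.6735 = 26.93 kg (target 26.92 kg)
Glass-mass bookkeeping: Σ batch − LOI loss = 250.0 kg (the Σ of target masses is 250.0 kg; against the stated basis, 250.0 kg — rounding explains the deltas).
Adding the batch up: Σ batch = 268.6 kg; LOI loss = Σ batch·LOI = 18.59 kg; yield: glass divided by total = 93.08%.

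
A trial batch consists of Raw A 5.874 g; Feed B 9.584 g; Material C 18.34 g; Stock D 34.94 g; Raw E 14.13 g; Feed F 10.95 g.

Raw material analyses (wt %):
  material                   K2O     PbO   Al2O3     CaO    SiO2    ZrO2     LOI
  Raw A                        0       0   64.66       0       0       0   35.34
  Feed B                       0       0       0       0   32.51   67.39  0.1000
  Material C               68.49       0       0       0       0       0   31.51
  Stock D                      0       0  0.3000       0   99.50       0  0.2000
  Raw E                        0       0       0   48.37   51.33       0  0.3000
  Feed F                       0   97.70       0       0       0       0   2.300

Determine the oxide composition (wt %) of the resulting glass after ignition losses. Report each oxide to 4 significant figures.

Rounding to four significant digits governs every in-between result as printed — all internal work holds full float precision at every stage. A single rounding finalizes each reported number. Derived quantities (yield, six oxide percentages, net glass mass, totals, LOI) are recomputed from the batch weights on 85.59 g of glass in full float precision, as they appear in problem or answer.
Oxide masses out of the charge:
  K2O: 18.34·0.6849 = 12.56 g
  PbO: 10.95·0.9770 = 10.70 g
  Al2O3: 5.874·0.6466 + 34.94·0.003000 = 3.903 g
  CaO: 14.13·0.4837 = 6.835 g
  SiO2: 9.584·0.3251 + 34.94·0.9950 + 14.13·0.5133 = 45.13 g
  ZrO2: 9.584·0.6739 = 6.459 g
LOI: 5.874·0.3534 + 9.584·0.001000 + 18.34·0.3151 + 34.94·0.002000 + 14.13·0.003000 + 10.95·0.02300 = 8.229 g
Resulting glass, batch − LOI: 93.82 − 8.229 = 85.59 g (= the summed oxide contributions)
wt %: oxide over glass, times 100

Glass mass = 85.59 g (batch 93.82 − LOI 8.229).
Composition: K2O 14.68%, PbO 12.50%, Al2O3 4.560%, CaO 7.985%, SiO2 52.73%, ZrO2 7.546%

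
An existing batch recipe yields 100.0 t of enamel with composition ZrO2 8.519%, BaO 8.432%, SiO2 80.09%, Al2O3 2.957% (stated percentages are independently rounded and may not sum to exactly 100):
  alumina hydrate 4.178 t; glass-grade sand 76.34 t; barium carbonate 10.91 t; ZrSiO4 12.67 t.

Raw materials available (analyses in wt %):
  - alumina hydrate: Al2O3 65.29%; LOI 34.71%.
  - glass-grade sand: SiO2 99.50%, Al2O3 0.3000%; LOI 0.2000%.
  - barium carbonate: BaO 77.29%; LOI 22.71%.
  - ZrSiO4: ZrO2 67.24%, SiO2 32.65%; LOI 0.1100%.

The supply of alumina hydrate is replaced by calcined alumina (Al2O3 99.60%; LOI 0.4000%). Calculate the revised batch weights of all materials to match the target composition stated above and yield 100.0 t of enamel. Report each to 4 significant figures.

In-progress results are printed rounded to four significant figures across the worked steps — all internal work maintains full precision at each step — every reported result includes exactly one rounding. All derived quantities are recomputed using the weight values on 100.0 t of glass in full float precision (yield, the totals, four oxide percentages, glass mass, LOI), precisely as stated by the problem or the answer.
Per-oxide target masses for 100.0 t enamel:
  ZrO2: 8.519% × 100.0 = 8.519 t
  BaO: 8.432% × 100.0 = 8.432 t
  SiO2: 80.09% × 100.0 = 80.09 t
  Al2O3: 2.957% × 100.0 = 2.957 t
Mass-balance tally per oxide on the weights just shown, versus the basis set out (sums match the target masses up to rounding of the answer):
  ZrO2: 12.67·0.6724 = 8.519 t (target 8.519 t)
  BaO: 10.91·0.7729 = 8.432 t (target 8.432 t)
  SiO2: 76.34·0.9950 + 12.67·0.3265 = 80.10 t (target 80.09 t)
  Al2O3: 2.739·0.9960 + 76.34·0.003000 = 2.957 t (target 2.957 t)
Glass mass check: batch total minus LOI = 100.0 t (per-oxide target masses sum to 100.0 t; with the basis standing at 100.0 t — differing by rounding only).
Batch total: Σ batch = 102.7 t; LOI removed, Σ of batch·LOI: 2.655 t; as yield: glass ÷ batch → 97.41%.

Revised batch per 100.0 t enamel:
  calcined alumina: 2.739 t
  glass-grade sand: 76.34 t
  barium carbonate: 10.91 t
  ZrSiO4: 12.67 t
Total batch = 102.7 t; LOI loss = 2.655 t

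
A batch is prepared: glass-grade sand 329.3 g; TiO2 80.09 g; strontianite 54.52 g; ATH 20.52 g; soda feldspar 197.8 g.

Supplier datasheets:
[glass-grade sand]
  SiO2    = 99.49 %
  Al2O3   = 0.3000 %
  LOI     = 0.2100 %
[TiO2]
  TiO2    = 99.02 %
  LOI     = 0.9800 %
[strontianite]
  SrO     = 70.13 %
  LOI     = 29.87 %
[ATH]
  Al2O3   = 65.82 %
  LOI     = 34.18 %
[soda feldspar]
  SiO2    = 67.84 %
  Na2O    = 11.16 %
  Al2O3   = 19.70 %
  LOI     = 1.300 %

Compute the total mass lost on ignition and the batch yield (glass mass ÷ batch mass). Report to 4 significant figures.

LOI loss = 27.35 g; glass = 654.9 g; yield = 95.99%

Every computation carries full precision in all steps. Intermediates are printed, rounded to four significant digits, when written out; every reported result is rounded just once — all derived quantities (the yield, glass mass, ignition loss, five oxide percentages, totals) are recomputed in exact precision from the weighed amounts on 654.9 g of glass as quoted within question or answer.
Ignition loss by material:
  glass-grade sand: 329.3 × 0.002100 = 0.6915 g
  TiO2: 80.09 × 0.009800 = 0.7849 g
  strontianite: 54.52 × 0.2987 = 16.29 g
  ATH: 20.52 × 0.3418 = 7.014 g
  soda feldspar: 197.8 × 0.01300 = 2.571 g
Total LOI = 27.35 g
Glass = batch − LOI = 682.2 − 27.35 = 654.9 g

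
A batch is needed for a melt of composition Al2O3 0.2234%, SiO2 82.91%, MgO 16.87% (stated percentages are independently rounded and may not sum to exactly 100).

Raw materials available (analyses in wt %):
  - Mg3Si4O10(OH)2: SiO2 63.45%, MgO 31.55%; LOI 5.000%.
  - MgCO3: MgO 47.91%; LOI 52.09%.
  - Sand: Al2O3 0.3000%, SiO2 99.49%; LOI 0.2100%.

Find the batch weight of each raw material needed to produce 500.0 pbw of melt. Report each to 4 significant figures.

Batch per 500.0 pbw melt:
  Mg3Si4O10(OH)2: 69.53 pbw
  MgCO3: 130.3 pbw
  Sand: 372.3 pbw
Total batch = 572.1 pbw; LOI loss = 72.13 pbw; yield = 87.39%

Values along the way are shown with 4-significant-figure rounding as written; all arithmetic carries full precision at all times. Every reported value receives exactly one rounding. The derived quantities are computed in full precision (the totals, the yield, three oxide percentages, net glass mass, ignition loss) from the batch weights per 500.0 pbw of glass, as written in problem or answer.
The oxide mass targets at 500.0 pbw melt:
  Al2O3: 0.2234% × 500.0 = 1.117 pbw
  SiO2: 82.91% × 500.0 = 414.6 pbw
  MgO: 16.87% × 500.0 = 84.35 pbw
A balance pass over the oxides, from the weights as reported, on the stated basis (oxide sums agree with the targets within answer rounding):
  Al2O3: 372.3·0.003000 = 1.117 pbw (target 1.117 pbw)
  SiO2: 69.53·0.6345 + 372.3·0.9949 = 414.5 pbw (target 414.6 pbw)
  MgO: 69.53·0.3155 + 130.3·0.4791 = 84.36 pbw (target 84.35 pbw)
Mass balance on the glass: whole batch net of LOI = 500.0 pbw (targets for the oxides total 500.0 pbw; versus the stated basis of 500.0 pbw — deltas are rounding alone).
Batch total: Σ batch = 572.1 pbw; the LOI term Σ batch·LOI equals 72.13 pbw; yield: glass divided by total = 87.39%.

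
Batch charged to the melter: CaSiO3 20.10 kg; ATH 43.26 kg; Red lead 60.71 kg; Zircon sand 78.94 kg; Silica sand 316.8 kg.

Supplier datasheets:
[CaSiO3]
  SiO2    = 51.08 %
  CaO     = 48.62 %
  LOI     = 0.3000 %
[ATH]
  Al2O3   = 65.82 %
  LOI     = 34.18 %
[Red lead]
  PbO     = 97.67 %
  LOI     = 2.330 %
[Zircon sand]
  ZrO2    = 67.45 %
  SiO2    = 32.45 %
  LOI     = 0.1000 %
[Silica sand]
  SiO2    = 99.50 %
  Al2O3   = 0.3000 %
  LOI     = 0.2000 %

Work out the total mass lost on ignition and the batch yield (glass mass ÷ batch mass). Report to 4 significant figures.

LOI loss = 16.97 kg; glass = 502.8 kg; yield = 96.73%

Full float precision is kept end to end; the intermediate values appear (rounded to 4 significant digits) in the working — every reported value carries a single rounding; the derived quantities, including totals, yield, the five compositions, ignition loss, glass mass, are carried starting from the weights for 502.8 kg of glass in full precision as they appear in either problem or answer.
Loss on ignition, line by line:
  CaSiO3: 20.10 × 0.003000 = 0.06030 kg
  ATH: 43.26 × 0.3418 = 14.79 kg
  Red lead: 60.71 × 0.02330 = 1.415 kg
  Zircon sand: 78.94 × 0.001000 = 0.07894 kg
  Silica sand: 316.8 × 0.002000 = 0.6336 kg
Total LOI = 16.97 kg
Glass = batch − LOI = 519.8 − 16.97 = 502.8 kg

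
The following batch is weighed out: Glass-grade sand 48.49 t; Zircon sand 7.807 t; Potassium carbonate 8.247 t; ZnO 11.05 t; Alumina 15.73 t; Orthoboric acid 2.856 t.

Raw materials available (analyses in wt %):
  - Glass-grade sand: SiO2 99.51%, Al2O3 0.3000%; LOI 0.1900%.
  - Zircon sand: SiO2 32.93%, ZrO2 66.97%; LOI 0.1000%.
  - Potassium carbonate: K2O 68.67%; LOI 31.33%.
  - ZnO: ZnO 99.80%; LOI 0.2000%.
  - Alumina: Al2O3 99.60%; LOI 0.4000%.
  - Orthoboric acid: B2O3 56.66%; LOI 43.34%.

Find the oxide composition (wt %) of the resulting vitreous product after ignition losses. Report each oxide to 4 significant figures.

Glass mass = 90.17 t (batch 94.18 − LOI 4.007).
Composition: K2O 6.280%, ZnO 12.23%, SiO2 56.36%, ZrO2 5.798%, Al2O3 17.54%, B2O3 1.795%

All arithmetic runs at exact precision in all steps — the intermediate values are printed, rounded to four significant figures, at each printed step — each reported number undergoes a single rounding — the derived quantities (totals, ignition loss, glass mass, the yield, six oxide percentages) are re-derived at full precision from the weighed amounts on 90.17 t of glass as set out in either problem or answer.
Delivered oxide masses:
  K2O: 8.247·0.6867 = 5.663 t
  ZnO: 11.05·0.9980 = 11.03 t
  SiO2: 48.49·0.9951 + 7.807·0.3293 = 50.82 t
  ZrO2: 7.807·0.6697 = 5.228 t
  Al2O3: 48.49·0.003000 + 15.73·0.9960 = 15.81 t
  B2O3: 2.856·0.5666 = 1.618 t
LOI: 48.49·0.001900 + 7.807·0.001000 + 8.247·0.3133 + 11.05·0.002000 + 15.73·0.004000 + 2.856·0.4334 = 4.007 t
batch − LOI leaves glass = 94.18 − 4.007 = 90.17 t (matching Σ of the oxides)
percent share: oxide ÷ glass, ×100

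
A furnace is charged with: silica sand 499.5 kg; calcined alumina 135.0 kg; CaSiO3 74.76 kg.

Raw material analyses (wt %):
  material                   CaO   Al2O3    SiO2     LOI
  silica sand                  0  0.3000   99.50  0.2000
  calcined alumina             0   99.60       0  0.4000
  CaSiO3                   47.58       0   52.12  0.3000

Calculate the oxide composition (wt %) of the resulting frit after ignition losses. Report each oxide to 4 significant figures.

Mid-chain values are displayed with 4-significant-figure rounding as written. The working math maintains full precision in all steps. Each reported value is rounded only once. All derived quantities, including net glass mass, totals, LOI, yield, the three compositions, are recomputed from the weighed amounts on 707.5 kg of glass in exact precision as they appear in question or answer.
Delivered oxide masses:
  CaO: 74.76·0.4758 = 35.57 kg
  Al2O3: 499.5·0.003000 + 135.0·0.9960 = 136.0 kg
  SiO2: 499.5·0.9950 + 74.76·0.5212 = 536.0 kg
LOI: 499.5·0.002000 + 135.0·0.004000 + 74.76·0.003000 = 1.763 kg
Net of LOI, the glass mass = 709.3 − 1.763 = 707.5 kg (consistent with Σ oxide mass)
wt % = oxide mass / glass mass × 100

Glass mass = 707.5 kg (batch 709.3 − LOI 1.763).
Composition: CaO 5.028%, Al2O3 19.22%, SiO2 75.76%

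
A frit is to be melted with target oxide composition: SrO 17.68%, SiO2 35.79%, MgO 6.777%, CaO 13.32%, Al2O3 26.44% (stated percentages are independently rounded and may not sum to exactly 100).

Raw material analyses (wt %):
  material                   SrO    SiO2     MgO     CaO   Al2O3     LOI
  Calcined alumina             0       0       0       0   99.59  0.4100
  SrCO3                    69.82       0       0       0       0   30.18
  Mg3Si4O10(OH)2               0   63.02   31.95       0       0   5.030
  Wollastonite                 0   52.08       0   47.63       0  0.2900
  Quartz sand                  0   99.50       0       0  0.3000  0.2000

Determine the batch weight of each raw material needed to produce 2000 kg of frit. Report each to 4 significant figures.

Batch per 2000 kg frit:
  Calcined alumina: 530.5 kg
  SrCO3: 506.4 kg
  Mg3Si4O10(OH)2: 424.2 kg
  Wollastonite: 559.3 kg
  Quartz sand: 158.0 kg
Total batch = 2178 kg; LOI loss = 178.3 kg; yield = 91.82%

Each numeric step keeps full precision at all times; values along the way are printed rounded to 4 significant digits across the worked steps — every reported figure takes a single rounding — derived quantities are re-derived starting from the weights at 2000 kg of glass in full float precision (ignition loss, the five compositions, totals, glass mass, the yield), exactly as shown in the problem or answer text.
Target oxide masses per 2000 kg frit:
  SrO: 17.68% × 2000 = 353.6 kg
  SiO2: 35.79% × 2000 = 715.8 kg
  MgO: 6.777% × 2000 = 135.5 kg
  CaO: 13.32% × 2000 = 266.4 kg
  Al2O3: 26.44% × 2000 = 528.8 kg
Oxide-by-oxide audit with the batch weights as given, relative to the basis at hand (oxide sums agree with the targets modulo rounding of the values):
  SrO: 506.4·0.6982 = 353.6 kg (target 353.6 kg)
  SiO2: 424.2·0.6302 + 559.3·0.5208 + 158.0·0.9950 = 715.8 kg (target 715.8 kg)
  MgO: 424.2·0.3195 = 135.5 kg (target 135.5 kg)
  CaO: 559.3·0.4763 = 266.4 kg (target 266.4 kg)
  Al2O3: 530.5·0.9959 + 158.0·0.003000 = 528.8 kg (target 528.8 kg)
Glass-mass sanity pass: whole batch net of LOI = 2000 kg (per-oxide target masses sum to 2000 kg; stated basis 2000 kg — rounding explains the deltas).
Whole-batch sum: Σ batch = 2178 kg; LOI removed, Σ of batch·LOI: 178.3 kg; as yield: glass ÷ batch → 91.82%.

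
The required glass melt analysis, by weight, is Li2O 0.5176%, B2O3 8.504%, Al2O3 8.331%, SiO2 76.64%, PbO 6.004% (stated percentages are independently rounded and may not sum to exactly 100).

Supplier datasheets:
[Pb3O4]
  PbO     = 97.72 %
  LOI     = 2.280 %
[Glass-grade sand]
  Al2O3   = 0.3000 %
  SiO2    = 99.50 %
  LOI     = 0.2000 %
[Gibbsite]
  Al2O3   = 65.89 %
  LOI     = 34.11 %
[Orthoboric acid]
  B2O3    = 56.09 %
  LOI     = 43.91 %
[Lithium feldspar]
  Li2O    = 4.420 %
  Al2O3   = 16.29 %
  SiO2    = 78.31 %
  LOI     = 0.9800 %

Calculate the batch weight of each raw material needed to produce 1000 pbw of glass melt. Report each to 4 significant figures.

Batch per 1000 pbw glass melt:
  Pb3O4: 61.44 pbw
  Glass-grade sand: 678.1 pbw
  Gibbsite: 94.40 pbw
  Orthoboric acid: 151.6 pbw
  Lithium feldspar: 117.1 pbw
Total batch = 1103 pbw; LOI loss = 102.7 pbw; yield = 90.69%

Intermediates are displayed, rounded to four significant digits, when written out; all arithmetic maintains full precision end to end; exactly one rounding lands on every reported result; all derived quantities are carried at full float precision (the five compositions, the yield, net glass mass, ignition loss, totals) from the weighed amounts for 1000 pbw of glass as set out in either problem or answer.
Oxide mass targets, per 1000 pbw glass melt:
  Li2O: 0.5176% × 1000 = 5.176 pbw
  B2O3: 8.504% × 1000 = 85.04 pbw
  Al2O3: 8.331% × 1000 = 83.31 pbw
  SiO2: 76.64% × 1000 = 766.4 pbw
  PbO: 6.004% × 1000 = 60.04 pbw
Checking each oxide sum from the weights as reported, per the basis as stated (each sum matches its target mass given rounding of the digits):
  Li2O: 117.1·0.04420 = 5.176 pbw (target 5.176 pbw)
  B2O3: 151.6·0.5609 = 85.03 pbw (target 85.04 pbw)
  Al2O3: 678.1·0.003000 + 94.40·0.6589 + 117.1·0.1629 = 83.31 pbw (target 83.31 pbw)
  SiO2: 678.1·0.9950 + 117.1·0.7831 = 766.4 pbw (target 766.4 pbw)
  PbO: 61.44·0.9772 = 60.04 pbw (target 60.04 pbw)
Glass mass check: whole batch net of LOI = 1000 pbw (oxide target masses add up to 1000 pbw; the stated basis being 1000 pbw — rounding explains the deltas).
Summing the batch: Σ batch = 1103 pbw; Σ batch·LOI gives LOI loss = 102.7 pbw; yield = glass ÷ total batch = 90.69%.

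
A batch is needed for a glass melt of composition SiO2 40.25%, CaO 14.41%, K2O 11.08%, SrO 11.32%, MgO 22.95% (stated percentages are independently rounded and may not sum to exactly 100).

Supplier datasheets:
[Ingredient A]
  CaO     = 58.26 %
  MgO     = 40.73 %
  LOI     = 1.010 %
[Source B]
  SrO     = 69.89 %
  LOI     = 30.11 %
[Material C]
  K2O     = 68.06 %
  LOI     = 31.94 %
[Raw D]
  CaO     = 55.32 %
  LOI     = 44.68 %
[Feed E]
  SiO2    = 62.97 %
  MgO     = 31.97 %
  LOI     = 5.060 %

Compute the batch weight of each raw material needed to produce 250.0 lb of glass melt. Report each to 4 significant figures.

Batch per 250.0 lb glass melt:
  Ingredient A: 15.44 lb
  Source B: 40.49 lb
  Material C: 40.70 lb
  Raw D: 48.86 lb
  Feed E: 159.8 lb
Total batch = 305.3 lb; LOI loss = 55.26 lb; yield = 81.90%

Every computation holds exact precision through the solve; values along the way are shown, rounded to four significant digits, as written; each reported value is rounded a single time; derived quantities, including the totals, ignition loss, glass mass, the five compositions, the yield, are computed using the weight values at 250.0 lb of glass in full float precision exactly as printed in either problem or answer.
Oxide mass targets, per 250.0 lb glass melt:
  SiO2: 40.25% × 250.0 = 100.6 lb
  CaO: 14.41% × 250.0 = 36.02 lb
  K2O: 11.08% × 250.0 = 27.70 lb
  SrO: 11.32% × 250.0 = 28.30 lb
  MgO: 22.95% × 250.0 = 57.38 lb
Mass-balance tally per oxide on the weights just shown, versus the basis set out (oxide sums agree with the targets given rounding of the digits):
  SiO2: 159.8·0.6297 = 100.6 lb (target 100.6 lb)
  CaO: 15.44·0.5826 + 48.86·0.5532 = 36.02 lb (target 36.02 lb)
  K2O: 40.70·0.6806 = 27.70 lb (target 27.70 lb)
  SrO: 40.49·0.6989 = 28.30 lb (target 28.30 lb)
  MgO: 15.44·0.4073 + 159.8·0.3197 = 57.38 lb (target 57.38 lb)
Glass mass check: batch Σ − ignition loss = 250.0 lb (summing oxide targets gives 250.0 lb; the stated basis being 250.0 lb — differing by rounding only).
Adding the batch up: Σ batch = 305.3 lb; LOI removed, Σ of batch·LOI: 55.26 lb; yield, glass over the total, = 81.90%.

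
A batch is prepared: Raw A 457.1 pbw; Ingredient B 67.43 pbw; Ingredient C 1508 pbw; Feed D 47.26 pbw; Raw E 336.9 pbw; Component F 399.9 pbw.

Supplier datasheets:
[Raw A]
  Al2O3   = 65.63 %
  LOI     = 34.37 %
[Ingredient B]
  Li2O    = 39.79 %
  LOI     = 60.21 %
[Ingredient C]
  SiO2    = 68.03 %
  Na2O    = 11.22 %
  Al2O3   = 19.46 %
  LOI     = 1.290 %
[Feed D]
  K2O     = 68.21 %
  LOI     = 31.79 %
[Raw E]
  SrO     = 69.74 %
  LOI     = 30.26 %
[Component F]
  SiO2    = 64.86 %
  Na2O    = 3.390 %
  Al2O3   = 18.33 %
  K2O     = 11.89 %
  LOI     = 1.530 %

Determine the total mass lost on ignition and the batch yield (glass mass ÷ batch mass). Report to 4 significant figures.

The intermediate values are printed rounded off to 4 significant digits between the steps. Full precision is carried end to end; exactly one rounding goes into every reported figure — derived quantities are recomputed in exact precision (net glass mass, ignition loss, the yield, the totals, six oxide percentages) starting from the weights on 2476 pbw of glass as given in the question or the answer.
LOI of each material in turn:
  Raw A: 457.1 × 0.3437 = 157.1 pbw
  Ingredient B: 67.43 × 0.6021 = 40.60 pbw
  Ingredient C: 1508 × 0.01290 = 19.45 pbw
  Feed D: 47.26 × 0.3179 = 15.02 pbw
  Raw E: 336.9 × 0.3026 = 101.9 pbw
  Component F: 399.9 × 0.01530 = 6.118 pbw
Total LOI = 340.2 pbw
Glass = batch − LOI = 2817 − 340.2 = 2476 pbw

LOI loss = 340.2 pbw; glass = 2476 pbw; yield = 87.92%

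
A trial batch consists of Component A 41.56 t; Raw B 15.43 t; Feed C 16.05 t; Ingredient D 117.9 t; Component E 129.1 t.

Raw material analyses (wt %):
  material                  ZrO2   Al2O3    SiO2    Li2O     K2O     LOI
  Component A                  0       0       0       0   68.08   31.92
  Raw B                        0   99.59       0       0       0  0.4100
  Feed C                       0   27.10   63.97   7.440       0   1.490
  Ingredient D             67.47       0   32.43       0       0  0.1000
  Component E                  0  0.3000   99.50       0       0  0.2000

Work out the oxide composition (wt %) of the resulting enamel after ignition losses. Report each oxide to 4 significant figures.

Working values appear, rounded to four significant figures, between the steps; each numeric step maintains full float precision from first step to last. Every reported value carries a single rounding; derived quantities (glass mass, LOI, the five compositions, totals, yield) are rebuilt in full precision from the weighed amounts at 306.1 t of glass as set out in problem or answer.
Oxide masses out of the charge:
  ZrO2: 117.9·0.6747 = 79.55 t
  Al2O3: 15.43·0.9959 + 16.05·0.2710 + 129.1·0.003000 = 20.10 t
  SiO2: 16.05·0.6397 + 117.9·0.3243 + 129.1·0.9950 = 177.0 t
  Li2O: 16.05·0.07440 = 1.194 t
  K2O: 41.56·0.6808 = 28.29 t
LOI: 41.56·0.3192 + 15.43·0.004100 + 16.05·0.01490 + 117.9·0.001000 + 129.1·0.002000 = 13.94 t
Net of LOI, the glass mass = 320.0 − 13.94 = 306.1 t (matching Σ of the oxides)
each oxide over glass, ×100, is wt %

Glass mass = 306.1 t (batch 320.0 − LOI 13.94).
Composition: ZrO2 25.99%, Al2O3 6.568%, SiO2 57.81%, Li2O 0.3901%, K2O 9.244%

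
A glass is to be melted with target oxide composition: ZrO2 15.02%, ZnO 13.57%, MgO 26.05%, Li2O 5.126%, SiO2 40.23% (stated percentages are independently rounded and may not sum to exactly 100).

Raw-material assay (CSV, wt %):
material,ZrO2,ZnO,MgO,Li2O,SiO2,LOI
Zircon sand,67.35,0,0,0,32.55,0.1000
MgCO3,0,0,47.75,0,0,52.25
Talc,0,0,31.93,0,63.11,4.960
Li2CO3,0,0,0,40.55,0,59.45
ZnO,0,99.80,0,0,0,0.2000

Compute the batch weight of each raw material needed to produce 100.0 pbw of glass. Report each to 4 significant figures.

Batch per 100.0 pbw glass:
  Zircon sand: 22.30 pbw
  MgCO3: 19.62 pbw
  Talc: 52.24 pbw
  Li2CO3: 12.64 pbw
  ZnO: 13.60 pbw
Total batch = 120.4 pbw; LOI loss = 20.41 pbw; yield = 83.05%

Every computation maintains full float precision in every operation — mid-chain values appear, rounded to four significant figures, in the working; a single rounding produces every reported result. All derived quantities (totals, ignition loss, yield, the five compositions, net glass mass) are computed in full float precision from the batch weights for 100.0 pbw of glass as they appear in the problem or the answer.
Target masses of each oxide per 100.0 pbw glass:
  ZrO2: 15.02% × 100.0 = 15.02 pbw
  ZnO: 13.57% × 100.0 = 13.57 pbw
  MgO: 26.05% × 100.0 = 26.05 pbw
  Li2O: 5.126% × 100.0 = 5.126 pbw
  SiO2: 40.23% × 100.0 = 40.23 pbw
Checking each oxide sum working from each reported weight, per the basis as stated (oxide sums agree with the targets net of answer rounding effects):
  ZrO2: 22.30·0.6735 = 15.02 pbw (target 15.02 pbw)
  ZnO: 13.60·0.9980 = 13.57 pbw (target 13.57 pbw)
  MgO: 19.62·0.4775 + 52.24·0.3193 = 26.05 pbw (target 26.05 pbw)
  Li2O: 12.64·0.4055 = 5.126 pbw (target 5.126 pbw)
  SiO2: 22.30·0.3255 + 52.24·0.6311 = 40.23 pbw (target 40.23 pbw)
Glass-mass sanity pass: total batch − LOI = 99.99 pbw (summing oxide targets gives 100.0 pbw; the stated basis being 100.0 pbw — a pure rounding effect).
Total batch = Σ batch = 120.4 pbw; LOI loss = Σ batch·LOI = 20.41 pbw; as yield: glass ÷ batch → 83.05%.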